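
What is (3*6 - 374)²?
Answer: 126736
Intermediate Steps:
(3*6 - 374)² = (18 - 374)² = (-356)² = 126736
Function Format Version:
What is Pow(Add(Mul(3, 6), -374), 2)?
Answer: 126736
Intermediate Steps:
Pow(Add(Mul(3, 6), -374), 2) = Pow(Add(18, -374), 2) = Pow(-356, 2) = 126736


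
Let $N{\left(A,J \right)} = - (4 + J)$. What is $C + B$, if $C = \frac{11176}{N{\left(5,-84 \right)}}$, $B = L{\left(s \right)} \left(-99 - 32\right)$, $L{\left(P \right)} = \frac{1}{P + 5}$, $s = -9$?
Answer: $\frac{3449}{20} \approx 172.45$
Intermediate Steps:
$N{\left(A,J \right)} = -4 - J$
$L{\left(P \right)} = \frac{1}{5 + P}$
$B = \frac{131}{4}$ ($B = \frac{-99 - 32}{5 - 9} = \frac{1}{-4} \left(-131\right) = \left(- \frac{1}{4}\right) \left(-131\right) = \frac{131}{4} \approx 32.75$)
$C = \frac{1397}{10}$ ($C = \frac{11176}{-4 - -84} = \frac{11176}{-4 + 84} = \frac{11176}{80} = 11176 \cdot \frac{1}{80} = \frac{1397}{10} \approx 139.7$)
$C + B = \frac{1397}{10} + \frac{131}{4} = \frac{3449}{20}$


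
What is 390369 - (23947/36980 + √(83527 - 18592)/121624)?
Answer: 14435821673/36980 - 3*√7215/121624 ≈ 3.9037e+5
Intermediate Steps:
390369 - (23947/36980 + √(83527 - 18592)/121624) = 390369 - (23947*(1/36980) + √64935*(1/121624)) = 390369 - (23947/36980 + (3*√7215)*(1/121624)) = 390369 - (23947/36980 + 3*√7215/121624) = 390369 + (-23947/36980 - 3*√7215/121624) = 14435821673/36980 - 3*√7215/121624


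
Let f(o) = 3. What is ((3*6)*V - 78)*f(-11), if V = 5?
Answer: 36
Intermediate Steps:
((3*6)*V - 78)*f(-11) = ((3*6)*5 - 78)*3 = (18*5 - 78)*3 = (90 - 78)*3 = 12*3 = 36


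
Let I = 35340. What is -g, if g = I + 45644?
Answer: -80984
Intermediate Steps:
g = 80984 (g = 35340 + 45644 = 80984)
-g = -1*80984 = -80984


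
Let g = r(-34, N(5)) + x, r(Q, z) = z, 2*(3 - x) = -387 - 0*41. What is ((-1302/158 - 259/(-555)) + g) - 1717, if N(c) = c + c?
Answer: -3598309/2370 ≈ -1518.3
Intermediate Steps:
N(c) = 2*c
x = 393/2 (x = 3 - (-387 - 0*41)/2 = 3 - (-387 - 1*0)/2 = 3 - (-387 + 0)/2 = 3 - ½*(-387) = 3 + 387/2 = 393/2 ≈ 196.50)
g = 413/2 (g = 2*5 + 393/2 = 10 + 393/2 = 413/2 ≈ 206.50)
((-1302/158 - 259/(-555)) + g) - 1717 = ((-1302/158 - 259/(-555)) + 413/2) - 1717 = ((-1302*1/158 - 259*(-1/555)) + 413/2) - 1717 = ((-651/79 + 7/15) + 413/2) - 1717 = (-9212/1185 + 413/2) - 1717 = 470981/2370 - 1717 = -3598309/2370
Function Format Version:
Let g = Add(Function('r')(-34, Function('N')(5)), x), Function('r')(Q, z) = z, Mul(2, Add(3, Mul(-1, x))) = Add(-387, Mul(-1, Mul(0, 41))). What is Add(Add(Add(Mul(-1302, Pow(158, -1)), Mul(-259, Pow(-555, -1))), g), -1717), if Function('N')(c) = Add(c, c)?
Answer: Rational(-3598309, 2370) ≈ -1518.3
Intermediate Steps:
Function('N')(c) = Mul(2, c)
x = Rational(393, 2) (x = Add(3, Mul(Rational(-1, 2), Add(-387, Mul(-1, Mul(0, 41))))) = Add(3, Mul(Rational(-1, 2), Add(-387, Mul(-1, 0)))) = Add(3, Mul(Rational(-1, 2), Add(-387, 0))) = Add(3, Mul(Rational(-1, 2), -387)) = Add(3, Rational(387, 2)) = Rational(393, 2) ≈ 196.50)
g = Rational(413, 2) (g = Add(Mul(2, 5), Rational(393, 2)) = Add(10, Rational(393, 2)) = Rational(413, 2) ≈ 206.50)
Add(Add(Add(Mul(-1302, Pow(158, -1)), Mul(-259, Pow(-555, -1))), g), -1717) = Add(Add(Add(Mul(-1302, Pow(158, -1)), Mul(-259, Pow(-555, -1))), Rational(413, 2)), -1717) = Add(Add(Add(Mul(-1302, Rational(1, 158)), Mul(-259, Rational(-1, 555))), Rational(413, 2)), -1717) = Add(Add(Add(Rational(-651, 79), Rational(7, 15)), Rational(413, 2)), -1717) = Add(Add(Rational(-9212, 1185), Rational(413, 2)), -1717) = Add(Rational(470981, 2370), -1717) = Rational(-3598309, 2370)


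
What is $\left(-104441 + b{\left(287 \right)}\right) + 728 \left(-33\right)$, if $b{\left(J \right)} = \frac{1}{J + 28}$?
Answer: $- \frac{40466474}{315} \approx -1.2847 \cdot 10^{5}$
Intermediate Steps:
$b{\left(J \right)} = \frac{1}{28 + J}$
$\left(-104441 + b{\left(287 \right)}\right) + 728 \left(-33\right) = \left(-104441 + \frac{1}{28 + 287}\right) + 728 \left(-33\right) = \left(-104441 + \frac{1}{315}\right) - 24024 = - \frac{32898914}{315} - 24024 = - \frac{40466474}{315}$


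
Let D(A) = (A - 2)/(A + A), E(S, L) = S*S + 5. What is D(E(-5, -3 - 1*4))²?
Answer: 49/225 ≈ 0.21778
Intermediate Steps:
E(S, L) = 5 + S² (E(S, L) = S² + 5 = 5 + S²)
D(A) = (-2 + A)/(2*A) (D(A) = (-2 + A)/((2*A)) = (-2 + A)*(1/(2*A)) = (-2 + A)/(2*A))
D(E(-5, -3 - 1*4))² = ((-2 + (5 + (-5)²))/(2*(5 + (-5)²)))² = ((-2 + (5 + 25))/(2*(5 + 25)))² = ((½)*(-2 + 30)/30)² = ((½)*(1/30)*28)² = (7/15)² = 49/225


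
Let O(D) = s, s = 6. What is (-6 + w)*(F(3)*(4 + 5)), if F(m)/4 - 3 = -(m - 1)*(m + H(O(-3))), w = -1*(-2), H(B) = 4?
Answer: 1584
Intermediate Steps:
O(D) = 6
w = 2
F(m) = 12 - 4*(-1 + m)*(4 + m) (F(m) = 12 + 4*(-(m - 1)*(m + 4)) = 12 + 4*(-(-1 + m)*(4 + m)) = 12 - 4*(-1 + m)*(4 + m))
(-6 + w)*(F(3)*(4 + 5)) = (-6 + 2)*((28 - 12*3 - 4*3**2)*(4 + 5)) = -4*(28 - 36 - 4*9)*9 = -4*(28 - 36 - 36)*9 = -(-176)*9 = -4*(-396) = 1584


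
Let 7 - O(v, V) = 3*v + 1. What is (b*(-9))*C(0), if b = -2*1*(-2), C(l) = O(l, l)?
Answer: -216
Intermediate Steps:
O(v, V) = 6 - 3*v (O(v, V) = 7 - (3*v + 1) = 7 - (1 + 3*v) = 7 + (-1 - 3*v) = 6 - 3*v)
C(l) = 6 - 3*l
b = 4 (b = -2*(-2) = 4)
(b*(-9))*C(0) = (4*(-9))*(6 - 3*0) = -36*(6 + 0) = -36*6 = -216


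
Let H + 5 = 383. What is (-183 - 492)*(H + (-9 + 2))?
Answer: -250425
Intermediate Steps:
H = 378 (H = -5 + 383 = 378)
(-183 - 492)*(H + (-9 + 2)) = (-183 - 492)*(378 + (-9 + 2)) = -675*(378 - 7) = -675*371 = -250425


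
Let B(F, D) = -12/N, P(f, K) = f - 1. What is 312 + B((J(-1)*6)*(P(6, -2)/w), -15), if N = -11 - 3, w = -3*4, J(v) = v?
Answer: 2190/7 ≈ 312.86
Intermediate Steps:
P(f, K) = -1 + f
w = -12
N = -14
B(F, D) = 6/7 (B(F, D) = -12/(-14) = -12*(-1/14) = 6/7)
312 + B((J(-1)*6)*(P(6, -2)/w), -15) = 312 + 6/7 = 2190/7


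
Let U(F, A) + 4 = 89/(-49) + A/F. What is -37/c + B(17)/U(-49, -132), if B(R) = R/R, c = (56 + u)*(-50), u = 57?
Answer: -271189/864450 ≈ -0.31371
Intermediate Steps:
U(F, A) = -285/49 + A/F (U(F, A) = -4 + (89/(-49) + A/F) = -4 + (89*(-1/49) + A/F) = -4 + (-89/49 + A/F) = -285/49 + A/F)
c = -5650 (c = (56 + 57)*(-50) = 113*(-50) = -5650)
B(R) = 1
-37/c + B(17)/U(-49, -132) = -37/(-5650) + 1/(-285/49 - 132/(-49)) = -37*(-1/5650) + 1/(-285/49 - 132*(-1/49)) = 37/5650 + 1/(-285/49 + 132/49) = 37/5650 + 1/(-153/49) = 37/5650 + 1*(-49/153) = 37/5650 - 49/153 = -271189/864450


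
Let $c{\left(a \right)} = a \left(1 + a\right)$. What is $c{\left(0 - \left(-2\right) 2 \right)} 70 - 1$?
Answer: $1399$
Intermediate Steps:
$c{\left(0 - \left(-2\right) 2 \right)} 70 - 1 = \left(0 - \left(-2\right) 2\right) \left(1 + \left(0 - \left(-2\right) 2\right)\right) 70 - 1 = \left(0 - -4\right) \left(1 + \left(0 - -4\right)\right) 70 - 1 = \left(0 + 4\right) \left(1 + \left(0 + 4\right)\right) 70 - 1 = 4 \left(1 + 4\right) 70 - 1 = 4 \cdot 5 \cdot 70 - 1 = 20 \cdot 70 - 1 = 1400 - 1 = 1399$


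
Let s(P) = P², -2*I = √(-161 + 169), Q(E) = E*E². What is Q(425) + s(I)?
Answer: 76765627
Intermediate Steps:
Q(E) = E³
I = -√2 (I = -√(-161 + 169)/2 = -√2 ≈ -1.4142)
Q(425) + s(I) = 425³ + (-√2)² = 76765625 + 2 = 76765627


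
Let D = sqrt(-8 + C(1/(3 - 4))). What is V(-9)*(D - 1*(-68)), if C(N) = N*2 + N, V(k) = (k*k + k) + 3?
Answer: 5100 + 75*I*sqrt(11) ≈ 5100.0 + 248.75*I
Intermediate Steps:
V(k) = 3 + k + k**2 (V(k) = (k**2 + k) + 3 = (k + k**2) + 3 = 3 + k + k**2)
C(N) = 3*N (C(N) = 2*N + N = 3*N)
D = I*sqrt(11) (D = sqrt(-8 + 3/(3 - 4)) = sqrt(-8 + 3/(-1)) = sqrt(-8 + 3*(-1)) = sqrt(-8 - 3) = sqrt(-11) = I*sqrt(11) ≈ 3.3166*I)
V(-9)*(D - 1*(-68)) = (3 - 9 + (-9)**2)*(I*sqrt(11) - 1*(-68)) = (3 - 9 + 81)*(I*sqrt(11) + 68) = 75*(68 + I*sqrt(11)) = 5100 + 75*I*sqrt(11)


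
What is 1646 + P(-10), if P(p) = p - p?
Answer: 1646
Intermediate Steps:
P(p) = 0
1646 + P(-10) = 1646 + 0 = 1646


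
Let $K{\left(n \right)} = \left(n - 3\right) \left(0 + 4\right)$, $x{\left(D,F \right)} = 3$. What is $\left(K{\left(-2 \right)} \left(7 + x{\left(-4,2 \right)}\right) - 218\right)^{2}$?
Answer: $174724$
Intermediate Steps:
$K{\left(n \right)} = -12 + 4 n$ ($K{\left(n \right)} = \left(-3 + n\right) 4 = -12 + 4 n$)
$\left(K{\left(-2 \right)} \left(7 + x{\left(-4,2 \right)}\right) - 218\right)^{2} = \left(\left(-12 + 4 \left(-2\right)\right) \left(7 + 3\right) - 218\right)^{2} = \left(\left(-12 - 8\right) 10 - 218\right)^{2} = \left(\left(-20\right) 10 - 218\right)^{2} = \left(-200 - 218\right)^{2} = \left(-418\right)^{2} = 174724$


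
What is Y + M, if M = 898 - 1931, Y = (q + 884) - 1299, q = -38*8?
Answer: -1752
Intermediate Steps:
q = -304
Y = -719 (Y = (-304 + 884) - 1299 = 580 - 1299 = -719)
M = -1033
Y + M = -719 - 1033 = -1752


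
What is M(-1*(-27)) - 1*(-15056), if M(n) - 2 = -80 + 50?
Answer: 15028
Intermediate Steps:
M(n) = -28 (M(n) = 2 + (-80 + 50) = 2 - 30 = -28)
M(-1*(-27)) - 1*(-15056) = -28 - 1*(-15056) = -28 + 15056 = 15028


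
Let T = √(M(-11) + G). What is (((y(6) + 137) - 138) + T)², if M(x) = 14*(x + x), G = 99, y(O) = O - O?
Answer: (1 - I*√209)² ≈ -208.0 - 28.914*I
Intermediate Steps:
y(O) = 0
M(x) = 28*x (M(x) = 14*(2*x) = 28*x)
T = I*√209 (T = √(28*(-11) + 99) = √(-308 + 99) = √(-209) = I*√209 ≈ 14.457*I)
(((y(6) + 137) - 138) + T)² = (((0 + 137) - 138) + I*√209)² = ((137 - 138) + I*√209)² = (-1 + I*√209)²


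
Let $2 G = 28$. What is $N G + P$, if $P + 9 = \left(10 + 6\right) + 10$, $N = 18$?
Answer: $269$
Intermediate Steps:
$G = 14$ ($G = \frac{1}{2} \cdot 28 = 14$)
$P = 17$ ($P = -9 + \left(\left(10 + 6\right) + 10\right) = -9 + \left(16 + 10\right) = -9 + 26 = 17$)
$N G + P = 18 \cdot 14 + 17 = 252 + 17 = 269$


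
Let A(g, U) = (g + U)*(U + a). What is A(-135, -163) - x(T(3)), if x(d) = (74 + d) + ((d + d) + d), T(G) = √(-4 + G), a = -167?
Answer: 98266 - 4*I ≈ 98266.0 - 4.0*I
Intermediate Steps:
A(g, U) = (-167 + U)*(U + g) (A(g, U) = (g + U)*(U - 167) = (U + g)*(-167 + U) = (-167 + U)*(U + g))
x(d) = 74 + 4*d (x(d) = (74 + d) + (2*d + d) = (74 + d) + 3*d = 74 + 4*d)
A(-135, -163) - x(T(3)) = ((-163)² - 167*(-163) - 167*(-135) - 163*(-135)) - (74 + 4*√(-4 + 3)) = (26569 + 27221 + 22545 + 22005) - (74 + 4*√(-1)) = 98340 - (74 + 4*I) = 98340 + (-74 - 4*I) = 98266 - 4*I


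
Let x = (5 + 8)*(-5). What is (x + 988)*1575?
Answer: 1453725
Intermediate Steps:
x = -65 (x = 13*(-5) = -65)
(x + 988)*1575 = (-65 + 988)*1575 = 923*1575 = 1453725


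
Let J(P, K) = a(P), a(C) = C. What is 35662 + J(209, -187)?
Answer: 35871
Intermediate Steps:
J(P, K) = P
35662 + J(209, -187) = 35662 + 209 = 35871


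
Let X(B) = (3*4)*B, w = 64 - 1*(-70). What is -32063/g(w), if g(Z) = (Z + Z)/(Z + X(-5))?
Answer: -1186331/134 ≈ -8853.2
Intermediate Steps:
w = 134 (w = 64 + 70 = 134)
X(B) = 12*B
g(Z) = 2*Z/(-60 + Z) (g(Z) = (Z + Z)/(Z + 12*(-5)) = (2*Z)/(Z - 60) = (2*Z)/(-60 + Z) = 2*Z/(-60 + Z))
-32063/g(w) = -32063/(2*134/(-60 + 134)) = -32063/(2*134/74) = -32063/(2*134*(1/74)) = -32063/134/37 = -32063*37/134 = -1186331/134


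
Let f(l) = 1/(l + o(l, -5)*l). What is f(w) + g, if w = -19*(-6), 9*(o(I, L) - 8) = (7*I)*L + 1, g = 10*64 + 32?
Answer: 99794685/148504 ≈ 672.00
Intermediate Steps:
g = 672 (g = 640 + 32 = 672)
o(I, L) = 73/9 + 7*I*L/9 (o(I, L) = 8 + ((7*I)*L + 1)/9 = 8 + (7*I*L + 1)/9 = 8 + (1 + 7*I*L)/9 = 8 + (⅑ + 7*I*L/9) = 73/9 + 7*I*L/9)
w = 114
f(l) = 1/(l + l*(73/9 - 35*l/9)) (f(l) = 1/(l + (73/9 + (7/9)*l*(-5))*l) = 1/(l + (73/9 - 35*l/9)*l) = 1/(l + l*(73/9 - 35*l/9)))
f(w) + g = 9/(114*(82 - 35*114)) + 672 = 9*(1/114)/(82 - 3990) + 672 = 9*(1/114)/(-3908) + 672 = 9*(1/114)*(-1/3908) + 672 = -3/148504 + 672 = 99794685/148504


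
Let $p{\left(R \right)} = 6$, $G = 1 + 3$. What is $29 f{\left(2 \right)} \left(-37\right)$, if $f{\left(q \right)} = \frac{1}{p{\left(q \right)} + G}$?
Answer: $- \frac{1073}{10} \approx -107.3$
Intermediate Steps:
$G = 4$
$f{\left(q \right)} = \frac{1}{10}$ ($f{\left(q \right)} = \frac{1}{6 + 4} = \frac{1}{10}$)
$29 f{\left(2 \right)} \left(-37\right) = 29 \cdot \frac{1}{10} \left(-37\right) = \frac{29}{10} \left(-37\right) = - \frac{1073}{10}$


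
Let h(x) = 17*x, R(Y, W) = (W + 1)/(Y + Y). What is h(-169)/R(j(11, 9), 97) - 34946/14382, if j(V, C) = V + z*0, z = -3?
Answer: -228113350/352359 ≈ -647.39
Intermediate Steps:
j(V, C) = V (j(V, C) = V - 3*0 = V + 0 = V)
R(Y, W) = (1 + W)/(2*Y) (R(Y, W) = (1 + W)/((2*Y)) = (1 + W)*(1/(2*Y)) = (1 + W)/(2*Y))
h(-169)/R(j(11, 9), 97) - 34946/14382 = (17*(-169))/(((½)*(1 + 97)/11)) - 34946/14382 = -2873/((½)*(1/11)*98) - 34946*1/14382 = -2873/49/11 - 17473/7191 = -2873*11/49 - 17473/7191 = -31603/49 - 17473/7191 = -228113350/352359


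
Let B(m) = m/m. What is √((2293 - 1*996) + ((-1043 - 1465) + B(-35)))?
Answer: 11*I*√10 ≈ 34.785*I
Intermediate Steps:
B(m) = 1
√((2293 - 1*996) + ((-1043 - 1465) + B(-35))) = √((2293 - 1*996) + ((-1043 - 1465) + 1)) = √((2293 - 996) + (-2508 + 1)) = √(1297 - 2507) = √(-1210) = 11*I*√10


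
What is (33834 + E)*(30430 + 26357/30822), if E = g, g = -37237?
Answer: -3191809197251/30822 ≈ -1.0356e+8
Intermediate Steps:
E = -37237
(33834 + E)*(30430 + 26357/30822) = (33834 - 37237)*(30430 + 26357/30822) = -3403*(30430 + 26357*(1/30822)) = -3403*(30430 + 26357/30822) = -3403*937939817/30822 = -3191809197251/30822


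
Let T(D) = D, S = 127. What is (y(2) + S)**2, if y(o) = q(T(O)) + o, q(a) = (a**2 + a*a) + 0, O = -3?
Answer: 21609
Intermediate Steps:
q(a) = 2*a**2 (q(a) = (a**2 + a**2) + 0 = 2*a**2 + 0 = 2*a**2)
y(o) = 18 + o (y(o) = 2*(-3)**2 + o = 2*9 + o = 18 + o)
(y(2) + S)**2 = ((18 + 2) + 127)**2 = (20 + 127)**2 = 147**2 = 21609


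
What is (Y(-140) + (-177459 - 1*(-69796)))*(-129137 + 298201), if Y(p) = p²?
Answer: -14888283032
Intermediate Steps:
(Y(-140) + (-177459 - 1*(-69796)))*(-129137 + 298201) = ((-140)² + (-177459 - 1*(-69796)))*(-129137 + 298201) = (19600 + (-177459 + 69796))*169064 = (19600 - 107663)*169064 = -88063*169064 = -14888283032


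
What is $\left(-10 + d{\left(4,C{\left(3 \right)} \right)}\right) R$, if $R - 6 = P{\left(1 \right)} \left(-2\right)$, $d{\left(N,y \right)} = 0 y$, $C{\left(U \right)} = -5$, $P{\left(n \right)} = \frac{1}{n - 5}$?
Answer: $-65$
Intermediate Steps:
$P{\left(n \right)} = \frac{1}{-5 + n}$
$d{\left(N,y \right)} = 0$
$R = \frac{13}{2}$ ($R = 6 + \frac{1}{-5 + 1} \left(-2\right) = 6 + \frac{1}{-4} \left(-2\right) = 6 - - \frac{1}{2} = 6 + \frac{1}{2} = \frac{13}{2} \approx 6.5$)
$\left(-10 + d{\left(4,C{\left(3 \right)} \right)}\right) R = \left(-10 + 0\right) \frac{13}{2} = \left(-10\right) \frac{13}{2} = -65$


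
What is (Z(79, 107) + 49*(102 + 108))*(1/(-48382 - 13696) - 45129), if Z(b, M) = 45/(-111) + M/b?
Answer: -42135453604529986/90726997 ≈ -4.6442e+8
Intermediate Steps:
Z(b, M) = -15/37 + M/b (Z(b, M) = 45*(-1/111) + M/b = -15/37 + M/b)
(Z(79, 107) + 49*(102 + 108))*(1/(-48382 - 13696) - 45129) = ((-15/37 + 107/79) + 49*(102 + 108))*(1/(-48382 - 13696) - 45129) = ((-15/37 + 107*(1/79)) + 49*210)*(1/(-62078) - 45129) = ((-15/37 + 107/79) + 10290)*(-1/62078 - 45129) = (2774/2923 + 10290)*(-2801518063/62078) = (30080444/2923)*(-2801518063/62078) = -42135453604529986/90726997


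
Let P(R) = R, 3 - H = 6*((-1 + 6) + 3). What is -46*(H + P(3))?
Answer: 1932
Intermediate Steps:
H = -45 (H = 3 - 6*((-1 + 6) + 3) = 3 - 6*(5 + 3) = 3 - 6*8 = 3 - 1*48 = 3 - 48 = -45)
-46*(H + P(3)) = -46*(-45 + 3) = -46*(-42) = 1932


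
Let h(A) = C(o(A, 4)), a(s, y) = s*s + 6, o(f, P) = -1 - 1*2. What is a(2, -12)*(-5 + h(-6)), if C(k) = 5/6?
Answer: -125/3 ≈ -41.667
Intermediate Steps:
o(f, P) = -3 (o(f, P) = -1 - 2 = -3)
a(s, y) = 6 + s**2 (a(s, y) = s**2 + 6 = 6 + s**2)
C(k) = 5/6 (C(k) = 5*(1/6) = 5/6)
h(A) = 5/6
a(2, -12)*(-5 + h(-6)) = (6 + 2**2)*(-5 + 5/6) = (6 + 4)*(-25/6) = 10*(-25/6) = -125/3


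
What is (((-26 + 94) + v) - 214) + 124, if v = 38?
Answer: 16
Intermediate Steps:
(((-26 + 94) + v) - 214) + 124 = (((-26 + 94) + 38) - 214) + 124 = ((68 + 38) - 214) + 124 = (106 - 214) + 124 = -108 + 124 = 16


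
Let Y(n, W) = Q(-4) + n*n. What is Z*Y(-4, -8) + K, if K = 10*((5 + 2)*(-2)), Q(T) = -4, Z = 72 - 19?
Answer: 496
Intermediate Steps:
Z = 53
Y(n, W) = -4 + n**2 (Y(n, W) = -4 + n*n = -4 + n**2)
K = -140 (K = 10*(7*(-2)) = 10*(-14) = -140)
Z*Y(-4, -8) + K = 53*(-4 + (-4)**2) - 140 = 53*(-4 + 16) - 140 = 53*12 - 140 = 636 - 140 = 496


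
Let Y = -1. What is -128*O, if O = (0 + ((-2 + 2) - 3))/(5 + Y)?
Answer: 96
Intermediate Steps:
O = -¾ (O = (0 + ((-2 + 2) - 3))/(5 - 1) = (0 + (0 - 3))/4 = (0 - 3)*(¼) = -3*¼ = -¾ ≈ -0.75000)
-128*O = -128*(-¾) = 96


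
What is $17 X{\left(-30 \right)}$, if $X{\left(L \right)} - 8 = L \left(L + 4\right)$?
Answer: $13396$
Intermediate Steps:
$X{\left(L \right)} = 8 + L \left(4 + L\right)$ ($X{\left(L \right)} = 8 + L \left(L + 4\right) = 8 + L \left(4 + L\right)$)
$17 X{\left(-30 \right)} = 17 \left(8 + \left(-30\right)^{2} + 4 \left(-30\right)\right) = 17 \left(8 + 900 - 120\right) = 17 \cdot 788 = 13396$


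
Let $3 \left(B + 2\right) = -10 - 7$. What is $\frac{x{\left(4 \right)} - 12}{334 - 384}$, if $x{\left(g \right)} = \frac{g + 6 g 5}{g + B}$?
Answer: $\frac{252}{275} \approx 0.91636$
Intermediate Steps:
$B = - \frac{23}{3}$ ($B = -2 + \frac{-10 - 7}{3} = -2 + \frac{1}{3} \left(-17\right) = -2 - \frac{17}{3} = - \frac{23}{3} \approx -7.6667$)
$x{\left(g \right)} = \frac{31 g}{- \frac{23}{3} + g}$ ($x{\left(g \right)} = \frac{g + 6 g 5}{g - \frac{23}{3}} = \frac{g + 30 g}{- \frac{23}{3} + g} = \frac{31 g}{- \frac{23}{3} + g}$)
$\frac{x{\left(4 \right)} - 12}{334 - 384} = \frac{93 \cdot 4 \frac{1}{-23 + 3 \cdot 4} - 12}{334 - 384} = \frac{93 \cdot 4 \frac{1}{-23 + 12} - 12}{-50} = \left(93 \cdot 4 \frac{1}{-11} - 12\right) \left(- \frac{1}{50}\right) = \left(93 \cdot 4 \left(- \frac{1}{11}\right) - 12\right) \left(- \frac{1}{50}\right) = \left(- \frac{372}{11} - 12\right) \left(- \frac{1}{50}\right) = \left(- \frac{504}{11}\right) \left(- \frac{1}{50}\right) = \frac{252}{275}$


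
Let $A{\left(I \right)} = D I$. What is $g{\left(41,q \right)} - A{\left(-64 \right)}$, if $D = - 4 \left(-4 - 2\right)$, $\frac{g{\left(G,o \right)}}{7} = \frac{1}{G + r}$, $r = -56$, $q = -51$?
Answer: $\frac{23033}{15} \approx 1535.5$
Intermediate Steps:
$g{\left(G,o \right)} = \frac{7}{-56 + G}$ ($g{\left(G,o \right)} = \frac{7}{G - 56} = \frac{7}{-56 + G}$)
$D = 24$ ($D = \left(-4\right) \left(-6\right) = 24$)
$A{\left(I \right)} = 24 I$
$g{\left(41,q \right)} - A{\left(-64 \right)} = \frac{7}{-56 + 41} - 24 \left(-64\right) = \frac{7}{-15} - -1536 = 7 \left(- \frac{1}{15}\right) + 1536 = - \frac{7}{15} + 1536 = \frac{23033}{15}$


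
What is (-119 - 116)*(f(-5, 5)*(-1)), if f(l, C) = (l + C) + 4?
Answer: 940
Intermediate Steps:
f(l, C) = 4 + C + l (f(l, C) = (C + l) + 4 = 4 + C + l)
(-119 - 116)*(f(-5, 5)*(-1)) = (-119 - 116)*((4 + 5 - 5)*(-1)) = -940*(-1) = -235*(-4) = 940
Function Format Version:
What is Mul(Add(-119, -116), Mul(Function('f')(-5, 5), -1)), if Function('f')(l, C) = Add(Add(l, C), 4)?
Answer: 940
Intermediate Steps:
Function('f')(l, C) = Add(4, C, l) (Function('f')(l, C) = Add(Add(C, l), 4) = Add(4, C, l))
Mul(Add(-119, -116), Mul(Function('f')(-5, 5), -1)) = Mul(Add(-119, -116), Mul(Add(4, 5, -5), -1)) = Mul(-235, Mul(4, -1)) = Mul(-235, -4) = 940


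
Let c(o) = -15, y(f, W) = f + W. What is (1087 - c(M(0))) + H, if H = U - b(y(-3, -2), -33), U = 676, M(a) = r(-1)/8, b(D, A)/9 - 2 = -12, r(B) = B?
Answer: 1868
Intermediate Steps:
y(f, W) = W + f
b(D, A) = -90 (b(D, A) = 18 + 9*(-12) = 18 - 108 = -90)
M(a) = -⅛ (M(a) = -1/8 = -1*⅛ = -⅛)
H = 766 (H = 676 - 1*(-90) = 676 + 90 = 766)
(1087 - c(M(0))) + H = (1087 - 1*(-15)) + 766 = (1087 + 15) + 766 = 1102 + 766 = 1868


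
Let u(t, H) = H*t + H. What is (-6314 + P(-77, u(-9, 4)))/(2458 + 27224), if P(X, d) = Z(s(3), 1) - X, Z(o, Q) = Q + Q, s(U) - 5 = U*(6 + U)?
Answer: -6235/29682 ≈ -0.21006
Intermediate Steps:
s(U) = 5 + U*(6 + U)
Z(o, Q) = 2*Q
u(t, H) = H + H*t
P(X, d) = 2 - X (P(X, d) = 2*1 - X = 2 - X)
(-6314 + P(-77, u(-9, 4)))/(2458 + 27224) = (-6314 + (2 - 1*(-77)))/(2458 + 27224) = (-6314 + (2 + 77))/29682 = (-6314 + 79)*(1/29682) = -6235*1/29682 = -6235/29682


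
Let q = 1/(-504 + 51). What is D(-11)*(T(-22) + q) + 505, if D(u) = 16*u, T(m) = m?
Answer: 1982957/453 ≈ 4377.4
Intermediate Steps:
q = -1/453 (q = 1/(-453) = -1/453 ≈ -0.0022075)
D(-11)*(T(-22) + q) + 505 = (16*(-11))*(-22 - 1/453) + 505 = -176*(-9967/453) + 505 = 1754192/453 + 505 = 1982957/453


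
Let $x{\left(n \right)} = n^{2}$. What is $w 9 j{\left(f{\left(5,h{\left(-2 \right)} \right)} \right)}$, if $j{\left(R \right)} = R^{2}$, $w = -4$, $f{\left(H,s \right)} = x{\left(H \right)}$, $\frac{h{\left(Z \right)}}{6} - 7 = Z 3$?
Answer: $-22500$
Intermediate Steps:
$h{\left(Z \right)} = 42 + 18 Z$ ($h{\left(Z \right)} = 42 + 6 Z 3 = 42 + 6 \cdot 3 Z = 42 + 18 Z$)
$f{\left(H,s \right)} = H^{2}$
$w 9 j{\left(f{\left(5,h{\left(-2 \right)} \right)} \right)} = \left(-4\right) 9 \left(5^{2}\right)^{2} = - 36 \cdot 25^{2} = \left(-36\right) 625 = -22500$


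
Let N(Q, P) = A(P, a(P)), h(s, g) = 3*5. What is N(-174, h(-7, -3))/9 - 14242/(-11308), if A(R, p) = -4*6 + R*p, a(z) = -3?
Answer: -108679/16962 ≈ -6.4072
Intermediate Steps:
h(s, g) = 15
A(R, p) = -24 + R*p
N(Q, P) = -24 - 3*P (N(Q, P) = -24 + P*(-3) = -24 - 3*P)
N(-174, h(-7, -3))/9 - 14242/(-11308) = (-24 - 3*15)/9 - 14242/(-11308) = (-24 - 45)*(⅑) - 14242*(-1/11308) = -69*⅑ + 7121/5654 = -23/3 + 7121/5654 = -108679/16962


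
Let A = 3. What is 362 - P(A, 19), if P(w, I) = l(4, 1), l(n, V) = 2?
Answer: 360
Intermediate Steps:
P(w, I) = 2
362 - P(A, 19) = 362 - 1*2 = 362 - 2 = 360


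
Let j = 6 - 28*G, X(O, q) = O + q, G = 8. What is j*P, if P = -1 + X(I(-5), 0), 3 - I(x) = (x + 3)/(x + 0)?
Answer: -1744/5 ≈ -348.80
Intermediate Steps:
I(x) = 3 - (3 + x)/x (I(x) = 3 - (x + 3)/(x + 0) = 3 - (3 + x)/x)
j = -218 (j = 6 - 28*8 = 6 - 224 = -218)
P = 8/5 (P = -1 + ((2 - 3/(-5)) + 0) = -1 + ((2 - 3*(-⅕)) + 0) = -1 + ((2 + ⅗) + 0) = -1 + (13/5 + 0) = -1 + 13/5 = 8/5 ≈ 1.6000)
j*P = -218*8/5 = -1744/5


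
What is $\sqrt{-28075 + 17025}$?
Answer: $5 i \sqrt{442} \approx 105.12 i$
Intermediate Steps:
$\sqrt{-28075 + 17025} = \sqrt{-11050} = 5 i \sqrt{442}$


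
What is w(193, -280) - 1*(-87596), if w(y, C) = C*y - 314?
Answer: 33242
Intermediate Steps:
w(y, C) = -314 + C*y
w(193, -280) - 1*(-87596) = (-314 - 280*193) - 1*(-87596) = (-314 - 54040) + 87596 = -54354 + 87596 = 33242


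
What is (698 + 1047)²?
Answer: 3045025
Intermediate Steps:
(698 + 1047)² = 1745² = 3045025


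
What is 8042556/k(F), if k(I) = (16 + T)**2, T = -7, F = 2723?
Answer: 2680852/27 ≈ 99291.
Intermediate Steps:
k(I) = 81 (k(I) = (16 - 7)**2 = 9**2 = 81)
8042556/k(F) = 8042556/81 = 8042556*(1/81) = 2680852/27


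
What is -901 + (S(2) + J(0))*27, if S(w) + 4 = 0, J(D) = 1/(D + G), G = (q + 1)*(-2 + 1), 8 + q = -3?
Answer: -10063/10 ≈ -1006.3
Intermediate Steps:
q = -11 (q = -8 - 3 = -11)
G = 10 (G = (-11 + 1)*(-2 + 1) = -10*(-1) = 10)
J(D) = 1/(10 + D) (J(D) = 1/(D + 10) = 1/(10 + D))
S(w) = -4 (S(w) = -4 + 0 = -4)
-901 + (S(2) + J(0))*27 = -901 + (-4 + 1/(10 + 0))*27 = -901 + (-4 + 1/10)*27 = -901 + (-4 + ⅒)*27 = -901 - 39/10*27 = -901 - 1053/10 = -10063/10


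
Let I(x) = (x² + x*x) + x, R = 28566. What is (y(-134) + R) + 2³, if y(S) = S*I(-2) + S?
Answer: 27636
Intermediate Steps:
I(x) = x + 2*x² (I(x) = (x² + x²) + x = 2*x² + x = x + 2*x²)
y(S) = 7*S (y(S) = S*(-2*(1 + 2*(-2))) + S = S*(-2*(1 - 4)) + S = S*(-2*(-3)) + S = S*6 + S = 6*S + S = 7*S)
(y(-134) + R) + 2³ = (7*(-134) + 28566) + 2³ = (-938 + 28566) + 8 = 27628 + 8 = 27636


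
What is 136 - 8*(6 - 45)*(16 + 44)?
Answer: 18856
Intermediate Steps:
136 - 8*(6 - 45)*(16 + 44) = 136 - (-312)*60 = 136 - 8*(-2340) = 136 + 18720 = 18856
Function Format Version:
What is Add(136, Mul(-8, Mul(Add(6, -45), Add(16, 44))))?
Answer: 18856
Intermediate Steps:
Add(136, Mul(-8, Mul(Add(6, -45), Add(16, 44)))) = Add(136, Mul(-8, Mul(-39, 60))) = Add(136, Mul(-8, -2340)) = Add(136, 18720) = 18856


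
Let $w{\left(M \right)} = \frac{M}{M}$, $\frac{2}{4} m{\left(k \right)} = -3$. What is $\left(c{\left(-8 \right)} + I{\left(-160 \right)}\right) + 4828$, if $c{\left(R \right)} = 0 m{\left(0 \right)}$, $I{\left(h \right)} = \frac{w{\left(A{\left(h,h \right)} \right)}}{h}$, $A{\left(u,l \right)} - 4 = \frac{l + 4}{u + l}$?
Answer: $\frac{772479}{160} \approx 4828.0$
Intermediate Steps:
$A{\left(u,l \right)} = 4 + \frac{4 + l}{l + u}$ ($A{\left(u,l \right)} = 4 + \frac{l + 4}{u + l} = 4 + \frac{4 + l}{l + u}$)
$m{\left(k \right)} = -6$ ($m{\left(k \right)} = 2 \left(-3\right) = -6$)
$w{\left(M \right)} = 1$
$I{\left(h \right)} = \frac{1}{h}$ ($I{\left(h \right)} = 1 \frac{1}{h} = \frac{1}{h}$)
$c{\left(R \right)} = 0$ ($c{\left(R \right)} = 0 \left(-6\right) = 0$)
$\left(c{\left(-8 \right)} + I{\left(-160 \right)}\right) + 4828 = \left(0 + \frac{1}{-160}\right) + 4828 = \left(0 - \frac{1}{160}\right) + 4828 = - \frac{1}{160} + 4828 = \frac{772479}{160}$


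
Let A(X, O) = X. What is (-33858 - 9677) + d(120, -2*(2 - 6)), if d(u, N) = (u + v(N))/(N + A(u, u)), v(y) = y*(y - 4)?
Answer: -696541/16 ≈ -43534.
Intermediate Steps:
v(y) = y*(-4 + y)
d(u, N) = (u + N*(-4 + N))/(N + u)
(-33858 - 9677) + d(120, -2*(2 - 6)) = (-33858 - 9677) + (120 + (-2*(2 - 6))*(-4 - 2*(2 - 6)))/(-2*(2 - 6) + 120) = -43535 + (120 + (-2*(-4))*(-4 - 2*(-4)))/(-2*(-4) + 120) = -43535 + (120 + 8*(-4 + 8))/(8 + 120) = -43535 + (120 + 8*4)/128 = -43535 + (120 + 32)/128 = -43535 + (1/128)*152 = -43535 + 19/16 = -696541/16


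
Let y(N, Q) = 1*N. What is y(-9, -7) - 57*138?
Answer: -7875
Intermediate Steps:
y(N, Q) = N
y(-9, -7) - 57*138 = -9 - 57*138 = -9 - 7866 = -7875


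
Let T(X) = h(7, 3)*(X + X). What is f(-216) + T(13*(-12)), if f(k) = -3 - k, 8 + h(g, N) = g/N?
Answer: 1981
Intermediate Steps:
h(g, N) = -8 + g/N
T(X) = -34*X/3 (T(X) = (-8 + 7/3)*(X + X) = (-8 + 7*(⅓))*(2*X) = (-8 + 7/3)*(2*X) = -34*X/3)
f(-216) + T(13*(-12)) = (-3 - 1*(-216)) - 442*(-12)/3 = (-3 + 216) - 34/3*(-156) = 213 + 1768 = 1981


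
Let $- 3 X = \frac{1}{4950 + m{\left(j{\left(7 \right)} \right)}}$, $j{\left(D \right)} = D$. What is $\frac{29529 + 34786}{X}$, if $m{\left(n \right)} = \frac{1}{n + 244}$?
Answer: $- \frac{239724708195}{251} \approx -9.5508 \cdot 10^{8}$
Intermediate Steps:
$m{\left(n \right)} = \frac{1}{244 + n}$
$X = - \frac{251}{3727353}$ ($X = - \frac{1}{3 \left(4950 + \frac{1}{244 + 7}\right)} = - \frac{1}{3 \left(4950 + \frac{1}{251}\right)} = - \frac{1}{3 \cdot \frac{1242451}{251}} = \left(- \frac{1}{3}\right) \frac{251}{1242451} = - \frac{251}{3727353} \approx -6.734 \cdot 10^{-5}$)
$\frac{29529 + 34786}{X} = \frac{29529 + 34786}{- \frac{251}{3727353}} = 64315 \left(- \frac{3727353}{251}\right) = - \frac{239724708195}{251}$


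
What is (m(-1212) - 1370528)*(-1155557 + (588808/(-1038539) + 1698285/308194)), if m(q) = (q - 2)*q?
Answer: -18648304234312214277580/160035744283 ≈ -1.1653e+11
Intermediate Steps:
m(q) = q*(-2 + q) (m(q) = (-2 + q)*q = q*(-2 + q))
(m(-1212) - 1370528)*(-1155557 + (588808/(-1038539) + 1698285/308194)) = (-1212*(-2 - 1212) - 1370528)*(-1155557 + (588808/(-1038539) + 1698285/308194)) = (-1212*(-1214) - 1370528)*(-1155557 + (588808*(-1/1038539) + 1698285*(1/308194))) = (1471368 - 1370528)*(-1155557 + (-588808/1038539 + 1698285/308194)) = 100840*(-1155557 + 1582268112863/320071488566) = 100840*(-369859266844748399/320071488566) = -18648304234312214277580/160035744283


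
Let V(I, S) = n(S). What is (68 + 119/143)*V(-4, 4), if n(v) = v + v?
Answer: 78744/143 ≈ 550.66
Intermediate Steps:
n(v) = 2*v
V(I, S) = 2*S
(68 + 119/143)*V(-4, 4) = (68 + 119/143)*(2*4) = (68 + 119*(1/143))*8 = (68 + 119/143)*8 = (9843/143)*8 = 78744/143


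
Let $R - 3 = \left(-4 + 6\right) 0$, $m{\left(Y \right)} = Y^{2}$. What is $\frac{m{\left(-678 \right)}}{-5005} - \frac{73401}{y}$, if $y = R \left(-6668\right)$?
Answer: $- \frac{2942715577}{33373340} \approx -88.176$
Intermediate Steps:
$R = 3$ ($R = 3 + \left(-4 + 6\right) 0 = 3 + 2 \cdot 0 = 3 + 0 = 3$)
$y = -20004$ ($y = 3 \left(-6668\right) = -20004$)
$\frac{m{\left(-678 \right)}}{-5005} - \frac{73401}{y} = \frac{\left(-678\right)^{2}}{-5005} - \frac{73401}{-20004} = 459684 \left(- \frac{1}{5005}\right) - - \frac{24467}{6668} = - \frac{459684}{5005} + \frac{24467}{6668} = - \frac{2942715577}{33373340}$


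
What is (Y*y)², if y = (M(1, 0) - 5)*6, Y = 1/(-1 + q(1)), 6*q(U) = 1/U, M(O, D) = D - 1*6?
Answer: 156816/25 ≈ 6272.6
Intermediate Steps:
M(O, D) = -6 + D (M(O, D) = D - 6 = -6 + D)
q(U) = 1/(6*U)
Y = -6/5 (Y = 1/(-1 + (⅙)/1) = 1/(-1 + (⅙)*1) = 1/(-1 + ⅙) = 1/(-⅚) = -6/5 ≈ -1.2000)
y = -66 (y = ((-6 + 0) - 5)*6 = (-6 - 5)*6 = -11*6 = -66)
(Y*y)² = (-6/5*(-66))² = (396/5)² = 156816/25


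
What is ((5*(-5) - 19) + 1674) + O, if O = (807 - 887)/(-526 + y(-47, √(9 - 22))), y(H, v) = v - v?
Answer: 428730/263 ≈ 1630.2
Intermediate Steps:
y(H, v) = 0
O = 40/263 (O = (807 - 887)/(-526 + 0) = -80/(-526) = -80*(-1/526) = 40/263 ≈ 0.15209)
((5*(-5) - 19) + 1674) + O = ((5*(-5) - 19) + 1674) + 40/263 = ((-25 - 19) + 1674) + 40/263 = (-44 + 1674) + 40/263 = 1630 + 40/263 = 428730/263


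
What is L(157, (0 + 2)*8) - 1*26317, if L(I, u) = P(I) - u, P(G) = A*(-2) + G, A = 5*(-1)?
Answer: -26166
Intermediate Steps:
A = -5
P(G) = 10 + G (P(G) = -5*(-2) + G = 10 + G)
L(I, u) = 10 + I - u (L(I, u) = (10 + I) - u = 10 + I - u)
L(157, (0 + 2)*8) - 1*26317 = (10 + 157 - (0 + 2)*8) - 1*26317 = (10 + 157 - 2*8) - 26317 = (10 + 157 - 1*16) - 26317 = (10 + 157 - 16) - 26317 = 151 - 26317 = -26166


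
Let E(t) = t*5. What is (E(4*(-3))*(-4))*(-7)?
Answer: -1680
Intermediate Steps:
E(t) = 5*t
(E(4*(-3))*(-4))*(-7) = ((5*(4*(-3)))*(-4))*(-7) = ((5*(-12))*(-4))*(-7) = -60*(-4)*(-7) = 240*(-7) = -1680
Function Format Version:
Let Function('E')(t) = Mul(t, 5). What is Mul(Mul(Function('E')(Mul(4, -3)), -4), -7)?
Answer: -1680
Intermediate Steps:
Function('E')(t) = Mul(5, t)
Mul(Mul(Function('E')(Mul(4, -3)), -4), -7) = Mul(Mul(Mul(5, Mul(4, -3)), -4), -7) = Mul(Mul(Mul(5, -12), -4), -7) = Mul(Mul(-60, -4), -7) = Mul(240, -7) = -1680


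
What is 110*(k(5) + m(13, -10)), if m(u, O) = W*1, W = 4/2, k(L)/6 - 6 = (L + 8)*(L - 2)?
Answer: 29920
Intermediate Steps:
k(L) = 36 + 6*(-2 + L)*(8 + L) (k(L) = 36 + 6*((L + 8)*(L - 2)) = 36 + 6*((8 + L)*(-2 + L)) = 36 + 6*((-2 + L)*(8 + L)) = 36 + 6*(-2 + L)*(8 + L))
W = 2 (W = 4*(1/2) = 2)
m(u, O) = 2 (m(u, O) = 2*1 = 2)
110*(k(5) + m(13, -10)) = 110*((-60 + 6*5**2 + 36*5) + 2) = 110*((-60 + 6*25 + 180) + 2) = 110*((-60 + 150 + 180) + 2) = 110*(270 + 2) = 110*272 = 29920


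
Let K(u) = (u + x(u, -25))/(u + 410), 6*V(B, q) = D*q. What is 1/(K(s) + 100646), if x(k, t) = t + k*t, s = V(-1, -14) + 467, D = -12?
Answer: 181/18214545 ≈ 9.9371e-6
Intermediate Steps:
V(B, q) = -2*q (V(B, q) = (-12*q)/6 = -2*q)
s = 495 (s = -2*(-14) + 467 = 28 + 467 = 495)
K(u) = (-25 - 24*u)/(410 + u) (K(u) = (u - 25*(1 + u))/(u + 410) = (u + (-25 - 25*u))/(410 + u) = (-25 - 24*u)/(410 + u))
1/(K(s) + 100646) = 1/((-25 - 24*495)/(410 + 495) + 100646) = 1/((-25 - 11880)/905 + 100646) = 1/((1/905)*(-11905) + 100646) = 1/(-2381/181 + 100646) = 1/(18214545/181) = 181/18214545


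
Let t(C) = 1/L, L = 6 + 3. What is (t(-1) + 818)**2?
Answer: 54213769/81 ≈ 6.6931e+5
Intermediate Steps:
L = 9
t(C) = 1/9
(t(-1) + 818)**2 = (1/9 + 818)**2 = (7363/9)**2 = 54213769/81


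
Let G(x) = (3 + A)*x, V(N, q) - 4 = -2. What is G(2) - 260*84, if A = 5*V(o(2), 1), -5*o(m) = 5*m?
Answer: -21814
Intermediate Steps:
o(m) = -m
V(N, q) = 2 (V(N, q) = 4 - 2 = 2)
A = 10 (A = 5*2 = 10)
G(x) = 13*x (G(x) = (3 + 10)*x = 13*x)
G(2) - 260*84 = 13*2 - 260*84 = 26 - 21840 = -21814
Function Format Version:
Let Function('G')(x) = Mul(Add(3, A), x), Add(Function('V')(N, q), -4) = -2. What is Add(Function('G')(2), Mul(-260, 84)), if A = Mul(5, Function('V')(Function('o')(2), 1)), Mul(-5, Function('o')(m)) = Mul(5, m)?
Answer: -21814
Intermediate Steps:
Function('o')(m) = Mul(-1, m) (Function('o')(m) = Mul(Rational(-1, 5), Mul(5, m)) = Mul(-1, m))
Function('V')(N, q) = 2 (Function('V')(N, q) = Add(4, -2) = 2)
A = 10 (A = Mul(5, 2) = 10)
Function('G')(x) = Mul(13, x) (Function('G')(x) = Mul(Add(3, 10), x) = Mul(13, x))
Add(Function('G')(2), Mul(-260, 84)) = Add(Mul(13, 2), Mul(-260, 84)) = Add(26, -21840) = -21814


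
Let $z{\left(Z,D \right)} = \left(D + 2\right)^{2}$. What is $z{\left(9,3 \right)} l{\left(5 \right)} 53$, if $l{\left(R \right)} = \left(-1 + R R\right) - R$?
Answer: $25175$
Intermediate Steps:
$z{\left(Z,D \right)} = \left(2 + D\right)^{2}$
$l{\left(R \right)} = -1 + R^{2} - R$ ($l{\left(R \right)} = \left(-1 + R^{2}\right) - R = -1 + R^{2} - R$)
$z{\left(9,3 \right)} l{\left(5 \right)} 53 = \left(2 + 3\right)^{2} \left(-1 + 5^{2} - 5\right) 53 = 5^{2} \left(-1 + 25 - 5\right) 53 = 25 \cdot 19 \cdot 53 = 475 \cdot 53 = 25175$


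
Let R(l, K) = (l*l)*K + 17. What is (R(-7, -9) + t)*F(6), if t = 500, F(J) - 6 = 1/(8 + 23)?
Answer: 14212/31 ≈ 458.45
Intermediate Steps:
R(l, K) = 17 + K*l**2 (R(l, K) = l**2*K + 17 = K*l**2 + 17 = 17 + K*l**2)
F(J) = 187/31 (F(J) = 6 + 1/(8 + 23) = 6 + 1/31 = 187/31)
(R(-7, -9) + t)*F(6) = ((17 - 9*(-7)**2) + 500)*(187/31) = ((17 - 9*49) + 500)*(187/31) = ((17 - 441) + 500)*(187/31) = (-424 + 500)*(187/31) = 76*(187/31) = 14212/31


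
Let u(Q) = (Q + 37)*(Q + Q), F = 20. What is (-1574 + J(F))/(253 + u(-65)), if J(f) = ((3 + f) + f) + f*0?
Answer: -1531/3893 ≈ -0.39327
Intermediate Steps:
u(Q) = 2*Q*(37 + Q) (u(Q) = (37 + Q)*(2*Q) = 2*Q*(37 + Q))
J(f) = 3 + 2*f (J(f) = (3 + 2*f) + 0 = 3 + 2*f)
(-1574 + J(F))/(253 + u(-65)) = (-1574 + (3 + 2*20))/(253 + 2*(-65)*(37 - 65)) = (-1574 + (3 + 40))/(253 + 2*(-65)*(-28)) = (-1574 + 43)/(253 + 3640) = -1531/3893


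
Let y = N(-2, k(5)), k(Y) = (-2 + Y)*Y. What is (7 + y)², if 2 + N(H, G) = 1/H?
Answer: 81/4 ≈ 20.250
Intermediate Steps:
k(Y) = Y*(-2 + Y)
N(H, G) = -2 + 1/H
y = -5/2 (y = -2 + 1/(-2) = -2 - ½ = -5/2 ≈ -2.5000)
(7 + y)² = (7 - 5/2)² = (9/2)² = 81/4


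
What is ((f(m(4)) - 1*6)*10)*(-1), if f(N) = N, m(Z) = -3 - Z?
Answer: 130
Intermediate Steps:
((f(m(4)) - 1*6)*10)*(-1) = (((-3 - 1*4) - 1*6)*10)*(-1) = (((-3 - 4) - 6)*10)*(-1) = ((-7 - 6)*10)*(-1) = -13*10*(-1) = -130*(-1) = 130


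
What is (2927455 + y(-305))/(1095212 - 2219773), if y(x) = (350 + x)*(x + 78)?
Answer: -2917240/1124561 ≈ -2.5941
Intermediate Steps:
y(x) = (78 + x)*(350 + x) (y(x) = (350 + x)*(78 + x) = (78 + x)*(350 + x))
(2927455 + y(-305))/(1095212 - 2219773) = (2927455 + (27300 + (-305)² + 428*(-305)))/(1095212 - 2219773) = (2927455 + (27300 + 93025 - 130540))/(-1124561) = (2927455 - 10215)*(-1/1124561) = 2917240*(-1/1124561) = -2917240/1124561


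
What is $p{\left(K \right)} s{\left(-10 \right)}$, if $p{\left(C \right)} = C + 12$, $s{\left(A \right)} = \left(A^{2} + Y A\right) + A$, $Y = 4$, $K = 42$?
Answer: $2700$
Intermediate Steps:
$s{\left(A \right)} = A^{2} + 5 A$ ($s{\left(A \right)} = \left(A^{2} + 4 A\right) + A = A^{2} + 5 A$)
$p{\left(C \right)} = 12 + C$
$p{\left(K \right)} s{\left(-10 \right)} = \left(12 + 42\right) \left(- 10 \left(5 - 10\right)\right) = 54 \left(\left(-10\right) \left(-5\right)\right) = 54 \cdot 50 = 2700$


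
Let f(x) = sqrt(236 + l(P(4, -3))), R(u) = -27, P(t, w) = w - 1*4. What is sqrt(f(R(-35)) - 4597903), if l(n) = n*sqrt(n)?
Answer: sqrt(-4597903 + sqrt(236 - 7*I*sqrt(7))) ≈ 0.e-4 - 2144.3*I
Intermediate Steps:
P(t, w) = -4 + w (P(t, w) = w - 4 = -4 + w)
l(n) = n**(3/2)
f(x) = sqrt(236 - 7*I*sqrt(7)) (f(x) = sqrt(236 + (-4 - 3)**(3/2)) = sqrt(236 + (-7)**(3/2)) = sqrt(236 - 7*I*sqrt(7)))
sqrt(f(R(-35)) - 4597903) = sqrt(sqrt(236 - 7*I*sqrt(7)) - 4597903) = sqrt(-4597903 + sqrt(236 - 7*I*sqrt(7)))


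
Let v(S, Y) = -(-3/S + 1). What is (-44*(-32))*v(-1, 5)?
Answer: -5632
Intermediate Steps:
v(S, Y) = -1 + 3/S (v(S, Y) = -(1 - 3/S) = -1 + 3/S)
(-44*(-32))*v(-1, 5) = (-44*(-32))*((3 - 1*(-1))/(-1)) = 1408*(-(3 + 1)) = 1408*(-1*4) = 1408*(-4) = -5632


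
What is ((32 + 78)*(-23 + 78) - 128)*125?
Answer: 740250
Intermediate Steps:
((32 + 78)*(-23 + 78) - 128)*125 = (110*55 - 128)*125 = (6050 - 128)*125 = 5922*125 = 740250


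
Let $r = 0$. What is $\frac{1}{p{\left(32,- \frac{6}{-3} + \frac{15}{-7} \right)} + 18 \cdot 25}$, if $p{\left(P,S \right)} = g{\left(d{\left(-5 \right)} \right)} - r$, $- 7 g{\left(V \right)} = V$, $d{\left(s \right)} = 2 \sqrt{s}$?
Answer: $\frac{2205}{992252} + \frac{7 i \sqrt{5}}{4961260} \approx 0.0022222 + 3.1549 \cdot 10^{-6} i$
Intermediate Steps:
$g{\left(V \right)} = - \frac{V}{7}$
$p{\left(P,S \right)} = - \frac{2 i \sqrt{5}}{7}$ ($p{\left(P,S \right)} = - \frac{2 \sqrt{-5}}{7} - 0 = - \frac{2 i \sqrt{5}}{7} + 0 = - \frac{2 i \sqrt{5}}{7}$)
$\frac{1}{p{\left(32,- \frac{6}{-3} + \frac{15}{-7} \right)} + 18 \cdot 25} = \frac{1}{- \frac{2 i \sqrt{5}}{7} + 18 \cdot 25} = \frac{1}{- \frac{2 i \sqrt{5}}{7} + 450} = \frac{1}{450 - \frac{2 i \sqrt{5}}{7}}$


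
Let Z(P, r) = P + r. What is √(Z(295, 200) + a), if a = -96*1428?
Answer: 3*I*√15177 ≈ 369.58*I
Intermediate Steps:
a = -137088
√(Z(295, 200) + a) = √((295 + 200) - 137088) = √(495 - 137088) = √(-136593) = 3*I*√15177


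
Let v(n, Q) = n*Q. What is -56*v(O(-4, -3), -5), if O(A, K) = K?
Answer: -840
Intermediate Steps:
v(n, Q) = Q*n
-56*v(O(-4, -3), -5) = -(-280)*(-3) = -56*15 = -840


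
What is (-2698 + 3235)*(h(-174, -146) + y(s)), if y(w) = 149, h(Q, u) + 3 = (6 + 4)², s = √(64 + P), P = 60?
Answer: 132102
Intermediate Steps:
s = 2*√31 (s = √(64 + 60) = √124 = 2*√31 ≈ 11.136)
h(Q, u) = 97 (h(Q, u) = -3 + (6 + 4)² = -3 + 10² = -3 + 100 = 97)
(-2698 + 3235)*(h(-174, -146) + y(s)) = (-2698 + 3235)*(97 + 149) = 537*246 = 132102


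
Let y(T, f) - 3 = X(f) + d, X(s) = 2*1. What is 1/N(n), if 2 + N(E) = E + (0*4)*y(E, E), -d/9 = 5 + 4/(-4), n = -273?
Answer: -1/275 ≈ -0.0036364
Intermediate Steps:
X(s) = 2
d = -36 (d = -9*(5 + 4/(-4)) = -9*(5 + 4*(-1/4)) = -9*(5 - 1) = -9*4 = -36)
y(T, f) = -31 (y(T, f) = 3 + (2 - 36) = 3 - 34 = -31)
N(E) = -2 + E (N(E) = -2 + (E + (0*4)*(-31)) = -2 + (E + 0*(-31)) = -2 + (E + 0) = -2 + E)
1/N(n) = 1/(-2 - 273) = 1/(-275) = -1/275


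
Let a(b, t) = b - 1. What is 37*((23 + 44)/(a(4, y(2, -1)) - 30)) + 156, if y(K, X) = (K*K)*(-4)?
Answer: 1733/27 ≈ 64.185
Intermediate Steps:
y(K, X) = -4*K² (y(K, X) = K²*(-4) = -4*K²)
a(b, t) = -1 + b
37*((23 + 44)/(a(4, y(2, -1)) - 30)) + 156 = 37*((23 + 44)/((-1 + 4) - 30)) + 156 = 37*(67/(3 - 30)) + 156 = 37*(67/(-27)) + 156 = 37*(67*(-1/27)) + 156 = 37*(-67/27) + 156 = -2479/27 + 156 = 1733/27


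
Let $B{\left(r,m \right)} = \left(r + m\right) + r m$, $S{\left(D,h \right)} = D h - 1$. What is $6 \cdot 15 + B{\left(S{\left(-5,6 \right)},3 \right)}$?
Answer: $-31$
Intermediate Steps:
$S{\left(D,h \right)} = -1 + D h$
$B{\left(r,m \right)} = m + r + m r$ ($B{\left(r,m \right)} = \left(m + r\right) + m r = m + r + m r$)
$6 \cdot 15 + B{\left(S{\left(-5,6 \right)},3 \right)} = 6 \cdot 15 + \left(3 - 31 + 3 \left(-1 - 30\right)\right) = 90 + \left(3 - 31 + 3 \left(-1 - 30\right)\right) = 90 + \left(3 - 31 + 3 \left(-31\right)\right) = 90 - 121 = -31$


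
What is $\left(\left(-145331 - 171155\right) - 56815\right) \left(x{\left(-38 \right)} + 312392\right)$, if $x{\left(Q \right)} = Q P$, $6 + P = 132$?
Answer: $-114828880804$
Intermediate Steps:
$P = 126$ ($P = -6 + 132 = 126$)
$x{\left(Q \right)} = 126 Q$ ($x{\left(Q \right)} = Q 126 = 126 Q$)
$\left(\left(-145331 - 171155\right) - 56815\right) \left(x{\left(-38 \right)} + 312392\right) = \left(\left(-145331 - 171155\right) - 56815\right) \left(126 \left(-38\right) + 312392\right) = \left(\left(-145331 - 171155\right) - 56815\right) \left(-4788 + 312392\right) = \left(-316486 - 56815\right) 307604 = \left(-373301\right) 307604 = -114828880804$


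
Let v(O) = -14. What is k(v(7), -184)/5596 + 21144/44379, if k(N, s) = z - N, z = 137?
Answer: 41674351/82781628 ≈ 0.50342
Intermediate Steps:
k(N, s) = 137 - N
k(v(7), -184)/5596 + 21144/44379 = (137 - 1*(-14))/5596 + 21144/44379 = (137 + 14)*(1/5596) + 21144*(1/44379) = 151*(1/5596) + 7048/14793 = 151/5596 + 7048/14793 = 41674351/82781628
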